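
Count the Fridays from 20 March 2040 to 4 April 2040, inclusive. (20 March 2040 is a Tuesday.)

2

20 March 2040 is a Tuesday; the first Friday on or after it is 23 March 2040 (3 days later).
From 23 March 2040 to 4 April 2040: 8 + 4 = 12 days (rest of March, April).
12 ÷ 7 = 1 full weeks with remainder 5, so 1 more Fridays after the first → 2.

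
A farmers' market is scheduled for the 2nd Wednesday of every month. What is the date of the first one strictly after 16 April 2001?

April 2001 starts on a Sunday; its first Wednesday is the 4th, so the 2nd Wednesday is the 11th — 11 April 2001.
That is not after 16 April 2001, so look at May 2001.
May 2001 starts on a Tuesday; its first Wednesday is the 2nd, so the 2nd Wednesday is the 9th — 9 May 2001.

9 May 2001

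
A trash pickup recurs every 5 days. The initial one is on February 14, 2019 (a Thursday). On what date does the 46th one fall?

The 46th occurrence is 45 intervals after the first: 45 × 5 = 225 days after February 14, 2019.
February has 28 days — 14 days to the end of February leaves 211.
March has 31 days (180 left).
April has 30 days (150 left).
May has 31 days (119 left).
June has 30 days (89 left).
July has 31 days (58 left).
August has 31 days (27 left).
27 days into September → September 27, 2019.

September 27, 2019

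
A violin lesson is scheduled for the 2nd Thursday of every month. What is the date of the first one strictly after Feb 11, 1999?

Mar 11, 1999

Feb 1999 starts on a Monday; its first Thursday is the 4th, so the 2nd Thursday is the 11th — Feb 11, 1999.
That is not after Feb 11, 1999, so look at Mar 1999.
Mar 1999 starts on a Monday; its first Thursday is the 4th, so the 2nd Thursday is the 11th — Mar 11, 1999.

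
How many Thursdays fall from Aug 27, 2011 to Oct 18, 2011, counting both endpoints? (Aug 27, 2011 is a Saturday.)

7

Aug 27, 2011 is a Saturday; the first Thursday on or after it is Sep 1, 2011 (5 days later).
From Sep 1, 2011 to Oct 18, 2011: 29 + 18 = 47 days (rest of Sep, Oct).
47 ÷ 7 = 6 full weeks with remainder 5, so 6 more Thursdays after the first → 7.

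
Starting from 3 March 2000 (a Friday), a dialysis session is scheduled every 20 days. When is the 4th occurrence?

The 4th occurrence is 3 intervals after the first: 3 × 20 = 60 days after 3 March 2000.
March has 31 days — 28 days to the end of March leaves 32.
April has 30 days (2 left).
2 days into May → 2 May 2000.

2 May 2000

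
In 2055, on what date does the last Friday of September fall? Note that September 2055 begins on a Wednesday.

2055-09-24

September 2055 begins on a Wednesday, so the first Friday is September 3 (2 days later).
September 2055 has 30 days. Adding weeks: 3, 10, 17, 24 — the last one ≤ 30 is the 24th.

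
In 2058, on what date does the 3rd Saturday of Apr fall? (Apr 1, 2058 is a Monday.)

Apr 20, 2058

Apr 2058 begins on a Monday, so the first Saturday is Apr 6 (5 days later).
The 3rd Saturday is 2 weeks later: 6 + 14 = 20.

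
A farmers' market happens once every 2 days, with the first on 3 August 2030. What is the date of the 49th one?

The 49th occurrence is 48 intervals after the first: 48 × 2 = 96 days after 3 August 2030.
August has 31 days — 28 days to the end of August leaves 68.
September has 30 days (38 left).
October has 31 days (7 left).
7 days into November → 7 November 2030.

7 November 2030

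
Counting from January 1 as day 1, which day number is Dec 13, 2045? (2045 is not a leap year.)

Days in months before Dec: 31 + 28 + 31 + 30 + 31 + 30 + 31 + 31 + 30 + 31 + 30 = 334.
Plus 13 days into Dec → day 347.

347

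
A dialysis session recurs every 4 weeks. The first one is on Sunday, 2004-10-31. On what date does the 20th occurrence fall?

The 20th occurrence is 19 intervals after the first: 19 × 28 = 532 days after 2004-10-31.
October has 31 days — 0 days to the end of October leaves 532.
From end of October to end of 2004 is 61 days (471 left).
2005 has 365 days (106 left).
January has 31 days (75 left).
February has 28 days (47 left).
March has 31 days (16 left).
16 days into April → 2006-04-16.

2006-04-16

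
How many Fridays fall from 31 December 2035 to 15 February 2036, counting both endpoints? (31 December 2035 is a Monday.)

31 December 2035 is a Monday; the first Friday on or after it is 4 January 2036 (4 days later).
From 4 January 2036 to 15 February 2036: 27 + 15 = 42 days (rest of January, February).
42 ÷ 7 = 6 full weeks with remainder 0, so 6 more Fridays after the first → 7.

7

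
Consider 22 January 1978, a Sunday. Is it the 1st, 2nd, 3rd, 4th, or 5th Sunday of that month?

4th

Day 22 falls in week ⌈22/7⌉ of the month.
Days 1–7 hold the 1st Sunday, 8–14 the 2nd, 15–21 the 3rd, 22–28 the 4th, 29–31 the 5th.
22 is in the range for the 4th.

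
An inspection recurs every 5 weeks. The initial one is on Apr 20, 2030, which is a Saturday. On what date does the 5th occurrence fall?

The 5th occurrence is 4 intervals after the first: 4 × 35 = 140 days after Apr 20, 2030.
Apr has 30 days — 10 days to the end of Apr leaves 130.
May has 31 days (99 left).
Jun has 30 days (69 left).
Jul has 31 days (38 left).
Aug has 31 days (7 left).
7 days into Sep → Sep 7, 2030.

Sep 7, 2030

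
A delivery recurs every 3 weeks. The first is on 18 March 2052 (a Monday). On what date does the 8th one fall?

12 August 2052

The 8th occurrence is 7 intervals after the first: 7 × 21 = 147 days after 18 March 2052.
March has 31 days — 13 days to the end of March leaves 134.
April has 30 days (104 left).
May has 31 days (73 left).
June has 30 days (43 left).
July has 31 days (12 left).
12 days into August → 12 August 2052.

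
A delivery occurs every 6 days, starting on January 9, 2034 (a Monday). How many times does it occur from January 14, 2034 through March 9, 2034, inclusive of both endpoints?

9

Occurrences land 6·i days after January 9, 2034 for i = 0, 1, 2, …
January 14, 2034 is 5 days after the start; 5 ÷ 6 = 0 remainder 5; since the remainder is 5, round up to i = 1. First occurrence in the window: #2 on January 15, 2034 (1×6 = 6 days in).
March 9, 2034 is 59 days after the start; 59 ÷ 6 = 9 remainder 5. Last occurrence in the window: #10 on March 4, 2034.
Occurrences #2 through #10: 9 in total.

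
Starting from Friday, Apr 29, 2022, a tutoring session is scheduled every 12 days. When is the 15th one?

Oct 14, 2022

The 15th occurrence is 14 intervals after the first: 14 × 12 = 168 days after Apr 29, 2022.
Apr has 30 days — 1 day to the end of Apr leaves 167.
May has 31 days (136 left).
Jun has 30 days (106 left).
Jul has 31 days (75 left).
Aug has 31 days (44 left).
Sep has 30 days (14 left).
14 days into Oct → Oct 14, 2022.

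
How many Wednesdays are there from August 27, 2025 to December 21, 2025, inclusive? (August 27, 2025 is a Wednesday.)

August 27, 2025 is a Wednesday; the first Wednesday on or after it is August 27, 2025.
From August 27, 2025 to December 21, 2025: 4 + 30 + 31 + 30 + 21 = 116 days (rest of August, September, October, November, December).
116 ÷ 7 = 16 full weeks with remainder 4, so 16 more Wednesdays after the first → 17.

17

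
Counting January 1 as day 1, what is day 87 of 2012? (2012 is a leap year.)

January has 31 days (87 − 31 = 56 remain).
February has 29 days (56 − 29 = 27 remain).
27 into March → March 27.

2012-03-27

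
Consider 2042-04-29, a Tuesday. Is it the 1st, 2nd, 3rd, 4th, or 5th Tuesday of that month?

Day 29 falls in week ⌈29/7⌉ of the month.
Days 1–7 hold the 1st Tuesday, 8–14 the 2nd, 15–21 the 3rd, 22–28 the 4th, 29–31 the 5th.
29 is in the range for the 5th.

5th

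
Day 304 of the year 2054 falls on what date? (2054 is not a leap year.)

31 October 2054

January has 31 days (304 − 31 = 273 remain).
February has 28 days (273 − 28 = 245 remain).
March has 31 days (245 − 31 = 214 remain).
April has 30 days (214 − 30 = 184 remain).
May has 31 days (184 − 31 = 153 remain).
June has 30 days (153 − 30 = 123 remain).
July has 31 days (123 − 31 = 92 remain).
August has 31 days (92 − 31 = 61 remain).
September has 30 days (61 − 30 = 31 remain).
31 into October → October 31.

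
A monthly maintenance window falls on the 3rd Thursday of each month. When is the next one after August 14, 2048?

August 2048 starts on a Saturday; its first Thursday is the 6th, so the 3rd Thursday is the 20th — August 20, 2048.
August 20, 2048 is after August 14, 2048, so that is the next one.

August 20, 2048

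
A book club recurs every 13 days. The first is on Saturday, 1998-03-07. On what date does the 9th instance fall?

1998-06-19

The 9th occurrence is 8 intervals after the first: 8 × 13 = 104 days after 1998-03-07.
March has 31 days — 24 days to the end of March leaves 80.
April has 30 days (50 left).
May has 31 days (19 left).
19 days into June → 1998-06-19.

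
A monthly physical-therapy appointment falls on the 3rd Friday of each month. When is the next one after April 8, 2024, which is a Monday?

April 19, 2024

April 2024 starts on a Monday; its first Friday is the 5th, so the 3rd Friday is the 19th — April 19, 2024.
April 19, 2024 is after April 8, 2024, so that is the next one.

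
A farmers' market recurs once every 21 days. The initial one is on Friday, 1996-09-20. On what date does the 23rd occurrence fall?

1997-12-26

The 23rd occurrence is 22 intervals after the first: 22 × 21 = 462 days after 1996-09-20.
September has 30 days — 10 days to the end of September leaves 452.
From end of September to end of 1996 is 92 days (360 left).
January has 31 days (329 left).
February has 28 days (301 left).
March has 31 days (270 left).
April has 30 days (240 left).
May has 31 days (209 left).
June has 30 days (179 left).
July has 31 days (148 left).
August has 31 days (117 left).
September has 30 days (87 left).
October has 31 days (56 left).
November has 30 days (26 left).
26 days into December → 1997-12-26.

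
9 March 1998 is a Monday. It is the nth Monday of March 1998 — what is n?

Day 9 falls in week ⌈9/7⌉ of the month.
Days 1–7 hold the 1st Monday, 8–14 the 2nd, 15–21 the 3rd, 22–28 the 4th, 29–31 the 5th.
9 is in the range for the 2nd.

2nd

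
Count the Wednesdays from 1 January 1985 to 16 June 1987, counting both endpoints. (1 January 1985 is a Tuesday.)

1 January 1985 is a Tuesday; the first Wednesday on or after it is 2 January 1985 (1 day later).
From 2 January 1985 to 16 June 1987: 363 + 365 + 167 = 895 days (rest of 1985, 1986, to 16 June 1987 in 1987).
895 ÷ 7 = 127 full weeks with remainder 6, so 127 more Wednesdays after the first → 128.

128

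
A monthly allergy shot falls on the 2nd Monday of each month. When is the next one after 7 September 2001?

September 2001 starts on a Saturday; its first Monday is the 3rd, so the 2nd Monday is the 10th — 10 September 2001.
10 September 2001 is after 7 September 2001, so that is the next one.

10 September 2001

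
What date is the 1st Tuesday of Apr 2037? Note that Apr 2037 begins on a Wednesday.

Apr 2037 begins on a Wednesday, so the first Tuesday is Apr 7 (6 days later).

Apr 7, 2037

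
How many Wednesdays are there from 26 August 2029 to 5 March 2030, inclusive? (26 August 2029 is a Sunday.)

27

26 August 2029 is a Sunday; the first Wednesday on or after it is 29 August 2029 (3 days later).
From 29 August 2029 to 5 March 2030: 2 + 30 + 31 + 30 + 31 + 31 + 28 + 5 = 188 days (rest of August, September, October, November, December, January, February, March).
188 ÷ 7 = 26 full weeks with remainder 6, so 26 more Wednesdays after the first → 27.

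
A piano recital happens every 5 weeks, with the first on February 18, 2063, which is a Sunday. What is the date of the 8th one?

The 8th occurrence is 7 intervals after the first: 7 × 35 = 245 days after February 18, 2063.
February has 28 days — 10 days to the end of February leaves 235.
March has 31 days (204 left).
April has 30 days (174 left).
May has 31 days (143 left).
June has 30 days (113 left).
July has 31 days (82 left).
August has 31 days (51 left).
September has 30 days (21 left).
21 days into October → October 21, 2063.

October 21, 2063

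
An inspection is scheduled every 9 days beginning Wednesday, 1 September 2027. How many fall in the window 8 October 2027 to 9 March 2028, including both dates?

17

Occurrences land 9·i days after 1 September 2027 for i = 0, 1, 2, …
8 October 2027 is 37 days after the start; 37 ÷ 9 = 4 remainder 1; since the remainder is 1, round up to i = 5. First occurrence in the window: #6 on 16 October 2027 (5×9 = 45 days in).
9 March 2028 is 190 days after the start; 190 ÷ 9 = 21 remainder 1. Last occurrence in the window: #22 on 8 March 2028.
Occurrences #6 through #22: 17 in total.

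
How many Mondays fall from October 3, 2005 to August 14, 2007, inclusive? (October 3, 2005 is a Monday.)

October 3, 2005 is a Monday; the first Monday on or after it is October 3, 2005.
From October 3, 2005 to August 14, 2007: 89 + 365 + 226 = 680 days (rest of 2005, 2006, to August 14, 2007 in 2007).
680 ÷ 7 = 97 full weeks with remainder 1, so 97 more Mondays after the first → 98.

98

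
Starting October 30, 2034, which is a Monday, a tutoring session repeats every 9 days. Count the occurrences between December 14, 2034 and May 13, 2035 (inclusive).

Occurrences land 9·i days after October 30, 2034 for i = 0, 1, 2, …
December 14, 2034 is 45 days after the start; 45 ÷ 9 = 5 remainder 0. First occurrence in the window: #6 on December 14, 2034 (5×9 = 45 days in).
May 13, 2035 is 195 days after the start; 195 ÷ 9 = 21 remainder 6. Last occurrence in the window: #22 on May 7, 2035.
Occurrences #6 through #22: 17 in total.

17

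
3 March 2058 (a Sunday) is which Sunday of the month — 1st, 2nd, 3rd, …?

Day 3 falls in week ⌈3/7⌉ of the month.
Days 1–7 hold the 1st Sunday, 8–14 the 2nd, 15–21 the 3rd, 22–28 the 4th, 29–31 the 5th.
3 is in the range for the 1st.

1st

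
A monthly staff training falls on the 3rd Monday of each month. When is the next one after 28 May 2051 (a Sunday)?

19 June 2051

May 2051 starts on a Monday; its first Monday is the 1st, so the 3rd Monday is the 15th — 15 May 2051.
That is not after 28 May 2051, so look at June 2051.
June 2051 starts on a Thursday; its first Monday is the 5th, so the 3rd Monday is the 19th — 19 June 2051.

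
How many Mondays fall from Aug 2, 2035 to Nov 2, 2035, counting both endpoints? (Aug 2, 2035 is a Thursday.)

Aug 2, 2035 is a Thursday; the first Monday on or after it is Aug 6, 2035 (4 days later).
From Aug 6, 2035 to Nov 2, 2035: 25 + 30 + 31 + 2 = 88 days (rest of Aug, Sep, Oct, Nov).
88 ÷ 7 = 12 full weeks with remainder 4, so 12 more Mondays after the first → 13.

13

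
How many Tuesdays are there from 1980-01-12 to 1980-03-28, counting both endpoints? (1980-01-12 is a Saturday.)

1980-01-12 is a Saturday; the first Tuesday on or after it is 1980-01-15 (3 days later).
From 1980-01-15 to 1980-03-28: 16 + 29 + 28 = 73 days (rest of January, February, March).
73 ÷ 7 = 10 full weeks with remainder 3, so 10 more Tuesdays after the first → 11.

11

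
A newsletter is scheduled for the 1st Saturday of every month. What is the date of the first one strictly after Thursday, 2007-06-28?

2007-07-07

June 2007 starts on a Friday, so its 1st Saturday is 2007-06-02 (1 day in).
That is not after 2007-06-28, so look at July 2007.
July 2007 starts on a Sunday, so its 1st Saturday is 2007-07-07 (6 days in).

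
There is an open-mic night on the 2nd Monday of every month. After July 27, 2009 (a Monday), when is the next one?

August 10, 2009

July 2009 starts on a Wednesday; its first Monday is the 6th, so the 2nd Monday is the 13th — July 13, 2009.
That is not after July 27, 2009, so look at August 2009.
August 2009 starts on a Saturday; its first Monday is the 3rd, so the 2nd Monday is the 10th — August 10, 2009.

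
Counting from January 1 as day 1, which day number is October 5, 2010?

Days in months before October: 31 + 28 + 31 + 30 + 31 + 30 + 31 + 31 + 30 = 273.
Plus 5 days into October → day 278.

278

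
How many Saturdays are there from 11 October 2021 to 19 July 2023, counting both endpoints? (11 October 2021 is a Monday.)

92

11 October 2021 is a Monday; the first Saturday on or after it is 16 October 2021 (5 days later).
From 16 October 2021 to 19 July 2023: 76 + 365 + 200 = 641 days (rest of 2021, 2022, to 19 July 2023 in 2023).
641 ÷ 7 = 91 full weeks with remainder 4, so 91 more Saturdays after the first → 92.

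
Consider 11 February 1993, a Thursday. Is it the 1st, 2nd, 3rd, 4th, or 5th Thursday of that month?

2nd

Day 11 falls in week ⌈11/7⌉ of the month.
Days 1–7 hold the 1st Thursday, 8–14 the 2nd, 15–21 the 3rd, 22–28 the 4th, 29–31 the 5th.
11 is in the range for the 2nd.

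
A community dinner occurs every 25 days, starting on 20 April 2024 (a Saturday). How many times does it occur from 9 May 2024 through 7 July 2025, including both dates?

17

Occurrences land 25·i days after 20 April 2024 for i = 0, 1, 2, …
9 May 2024 is 19 days after the start; 19 ÷ 25 = 0 remainder 19; since the remainder is 19, round up to i = 1. First occurrence in the window: #2 on 15 May 2024 (1×25 = 25 days in).
7 July 2025 is 443 days after the start; 443 ÷ 25 = 17 remainder 18. Last occurrence in the window: #18 on 19 June 2025.
Occurrences #2 through #18: 17 in total.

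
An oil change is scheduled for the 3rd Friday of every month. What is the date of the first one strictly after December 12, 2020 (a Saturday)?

December 2020 starts on a Tuesday; its first Friday is the 4th, so the 3rd Friday is the 18th — December 18, 2020.
December 18, 2020 is after December 12, 2020, so that is the next one.

December 18, 2020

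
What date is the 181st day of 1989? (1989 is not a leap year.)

30 June 1989

January has 31 days (181 − 31 = 150 remain).
February has 28 days (150 − 28 = 122 remain).
March has 31 days (122 − 31 = 91 remain).
April has 30 days (91 − 30 = 61 remain).
May has 31 days (61 − 31 = 30 remain).
30 into June → June 30.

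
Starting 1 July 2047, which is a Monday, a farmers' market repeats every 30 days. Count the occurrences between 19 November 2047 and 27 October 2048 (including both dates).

Occurrences land 30·i days after 1 July 2047 for i = 0, 1, 2, …
19 November 2047 is 141 days after the start; 141 ÷ 30 = 4 remainder 21; since the remainder is 21, round up to i = 5. First occurrence in the window: #6 on 28 November 2047 (5×30 = 150 days in).
27 October 2048 is 484 days after the start; 484 ÷ 30 = 16 remainder 4. Last occurrence in the window: #17 on 23 October 2048.
Occurrences #6 through #17: 12 in total.

12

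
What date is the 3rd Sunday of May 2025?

The first Sunday of May 2025 is May 4.
The 3rd Sunday is 2 weeks later: 4 + 14 = 18.

May 18, 2025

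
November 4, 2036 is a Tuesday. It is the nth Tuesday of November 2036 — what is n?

Day 4 falls in week ⌈4/7⌉ of the month.
Days 1–7 hold the 1st Tuesday, 8–14 the 2nd, 15–21 the 3rd, 22–28 the 4th, 29–31 the 5th.
4 is in the range for the 1st.

1st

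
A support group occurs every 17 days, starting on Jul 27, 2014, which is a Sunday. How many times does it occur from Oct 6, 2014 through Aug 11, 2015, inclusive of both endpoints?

18

Occurrences land 17·i days after Jul 27, 2014 for i = 0, 1, 2, …
Oct 6, 2014 is 71 days after the start; 71 ÷ 17 = 4 remainder 3; since the remainder is 3, round up to i = 5. First occurrence in the window: #6 on Oct 20, 2014 (5×17 = 85 days in).
Aug 11, 2015 is 380 days after the start; 380 ÷ 17 = 22 remainder 6. Last occurrence in the window: #23 on Aug 5, 2015.
Occurrences #6 through #23: 18 in total.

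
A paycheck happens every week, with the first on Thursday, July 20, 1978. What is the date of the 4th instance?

August 10, 1978

The 4th occurrence is 3 intervals after the first: 3 × 7 = 21 days after July 20, 1978.
July has 31 days — 11 days to the end of July leaves 10.
10 days into August → August 10, 1978.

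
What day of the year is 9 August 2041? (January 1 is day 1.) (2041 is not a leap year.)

221

Days in months before August: 31 + 28 + 31 + 30 + 31 + 30 + 31 = 212.
Plus 9 days into August → day 221.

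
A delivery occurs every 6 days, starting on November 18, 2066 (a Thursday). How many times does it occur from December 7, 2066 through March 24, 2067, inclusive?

Occurrences land 6·i days after November 18, 2066 for i = 0, 1, 2, …
December 7, 2066 is 19 days after the start; 19 ÷ 6 = 3 remainder 1; since the remainder is 1, round up to i = 4. First occurrence in the window: #5 on December 12, 2066 (4×6 = 24 days in).
March 24, 2067 is 126 days after the start; 126 ÷ 6 = 21 remainder 0. Last occurrence in the window: #22 on March 24, 2067.
Occurrences #5 through #22: 18 in total.

18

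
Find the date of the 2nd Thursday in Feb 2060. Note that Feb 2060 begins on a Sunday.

Feb 2060 begins on a Sunday, so the first Thursday is Feb 5 (4 days later).
The 2nd Thursday is 1 weeks later: 5 + 7 = 12.

Feb 12, 2060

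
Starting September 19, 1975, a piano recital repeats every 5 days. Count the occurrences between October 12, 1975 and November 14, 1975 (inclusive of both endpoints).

7

Occurrences land 5·i days after September 19, 1975 for i = 0, 1, 2, …
October 12, 1975 is 23 days after the start; 23 ÷ 5 = 4 remainder 3; since the remainder is 3, round up to i = 5. First occurrence in the window: #6 on October 14, 1975 (5×5 = 25 days in).
November 14, 1975 is 56 days after the start; 56 ÷ 5 = 11 remainder 1. Last occurrence in the window: #12 on November 13, 1975.
Occurrences #6 through #12: 7 in total.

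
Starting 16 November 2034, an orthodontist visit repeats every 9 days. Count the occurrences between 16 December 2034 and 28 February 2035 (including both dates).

8

Occurrences land 9·i days after 16 November 2034 for i = 0, 1, 2, …
16 December 2034 is 30 days after the start; 30 ÷ 9 = 3 remainder 3; since the remainder is 3, round up to i = 4. First occurrence in the window: #5 on 22 December 2034 (4×9 = 36 days in).
28 February 2035 is 104 days after the start; 104 ÷ 9 = 11 remainder 5. Last occurrence in the window: #12 on 23 February 2035.
Occurrences #5 through #12: 8 in total.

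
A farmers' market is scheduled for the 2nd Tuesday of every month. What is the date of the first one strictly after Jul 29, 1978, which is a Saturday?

Jul 1978 starts on a Saturday; its first Tuesday is the 4th, so the 2nd Tuesday is the 11th — Jul 11, 1978.
That is not after Jul 29, 1978, so look at Aug 1978.
Aug 1978 starts on a Tuesday; its first Tuesday is the 1st, so the 2nd Tuesday is the 8th — Aug 8, 1978.

Aug 8, 1978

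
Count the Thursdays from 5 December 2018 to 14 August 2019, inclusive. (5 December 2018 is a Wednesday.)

5 December 2018 is a Wednesday; the first Thursday on or after it is 6 December 2018 (1 day later).
From 6 December 2018 to 14 August 2019: 25 + 31 + 28 + 31 + 30 + 31 + 30 + 31 + 14 = 251 days (rest of December, January, February, March, April, May, June, July, August).
251 ÷ 7 = 35 full weeks with remainder 6, so 35 more Thursdays after the first → 36.

36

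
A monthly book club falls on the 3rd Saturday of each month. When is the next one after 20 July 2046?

July 2046 starts on a Sunday; its first Saturday is the 7th, so the 3rd Saturday is the 21st — 21 July 2046.
21 July 2046 is after 20 July 2046, so that is the next one.

21 July 2046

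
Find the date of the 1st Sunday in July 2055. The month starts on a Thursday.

July 2055 begins on a Thursday, so the first Sunday is July 4 (3 days later).

2055-07-04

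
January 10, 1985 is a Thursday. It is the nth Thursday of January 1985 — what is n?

2nd

Day 10 falls in week ⌈10/7⌉ of the month.
Days 1–7 hold the 1st Thursday, 8–14 the 2nd, 15–21 the 3rd, 22–28 the 4th, 29–31 the 5th.
10 is in the range for the 2nd.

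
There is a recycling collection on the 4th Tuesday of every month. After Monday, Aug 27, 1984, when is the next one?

Aug 1984 starts on a Wednesday; its first Tuesday is the 7th, so the 4th Tuesday is the 28th — Aug 28, 1984.
Aug 28, 1984 is after Aug 27, 1984, so that is the next one.

Aug 28, 1984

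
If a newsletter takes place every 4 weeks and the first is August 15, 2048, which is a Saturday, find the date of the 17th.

The 17th occurrence is 16 intervals after the first: 16 × 28 = 448 days after August 15, 2048.
August has 31 days — 16 days to the end of August leaves 432.
From end of August to end of 2048 is 122 days (310 left).
January has 31 days (279 left).
February has 28 days (251 left).
March has 31 days (220 left).
April has 30 days (190 left).
May has 31 days (159 left).
June has 30 days (129 left).
July has 31 days (98 left).
August has 31 days (67 left).
September has 30 days (37 left).
October has 31 days (6 left).
6 days into November → November 6, 2049.

November 6, 2049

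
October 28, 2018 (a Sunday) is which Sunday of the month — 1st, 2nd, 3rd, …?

4th

Day 28 falls in week ⌈28/7⌉ of the month.
Days 1–7 hold the 1st Sunday, 8–14 the 2nd, 15–21 the 3rd, 22–28 the 4th, 29–31 the 5th.
28 is in the range for the 4th.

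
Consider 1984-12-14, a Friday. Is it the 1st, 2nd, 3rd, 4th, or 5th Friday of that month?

Day 14 falls in week ⌈14/7⌉ of the month.
Days 1–7 hold the 1st Friday, 8–14 the 2nd, 15–21 the 3rd, 22–28 the 4th, 29–31 the 5th.
14 is in the range for the 2nd.

2nd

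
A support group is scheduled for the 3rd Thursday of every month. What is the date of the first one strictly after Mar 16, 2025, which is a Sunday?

Mar 20, 2025

Mar 2025 starts on a Saturday; its first Thursday is the 6th, so the 3rd Thursday is the 20th — Mar 20, 2025.
Mar 20, 2025 is after Mar 16, 2025, so that is the next one.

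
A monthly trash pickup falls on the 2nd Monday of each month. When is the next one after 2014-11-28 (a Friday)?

2014-12-08

November 2014 starts on a Saturday; its first Monday is the 3rd, so the 2nd Monday is the 10th — 2014-11-10.
That is not after 2014-11-28, so look at December 2014.
December 2014 starts on a Monday; its first Monday is the 1st, so the 2nd Monday is the 8th — 2014-12-08.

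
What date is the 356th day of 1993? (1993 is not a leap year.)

January has 31 days (356 − 31 = 325 remain).
February has 28 days (325 − 28 = 297 remain).
March has 31 days (297 − 31 = 266 remain).
April has 30 days (266 − 30 = 236 remain).
May has 31 days (236 − 31 = 205 remain).
June has 30 days (205 − 30 = 175 remain).
July has 31 days (175 − 31 = 144 remain).
August has 31 days (144 − 31 = 113 remain).
September has 30 days (113 − 30 = 83 remain).
October has 31 days (83 − 31 = 52 remain).
November has 30 days (52 − 30 = 22 remain).
22 into December → December 22.

22 December 1993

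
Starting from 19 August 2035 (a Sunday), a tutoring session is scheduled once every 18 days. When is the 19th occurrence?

The 19th occurrence is 18 intervals after the first: 18 × 18 = 324 days after 19 August 2035.
August has 31 days — 12 days to the end of August leaves 312.
September has 30 days (282 left).
October has 31 days (251 left).
November has 30 days (221 left).
December has 31 days (190 left).
January has 31 days (159 left).
February has 29 days (130 left).
March has 31 days (99 left).
April has 30 days (69 left).
May has 31 days (38 left).
June has 30 days (8 left).
8 days into July → 8 July 2036.

8 July 2036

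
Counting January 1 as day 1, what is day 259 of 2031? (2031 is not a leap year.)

2031-09-16

January has 31 days (259 − 31 = 228 remain).
February has 28 days (228 − 28 = 200 remain).
March has 31 days (200 − 31 = 169 remain).
April has 30 days (169 − 30 = 139 remain).
May has 31 days (139 − 31 = 108 remain).
June has 30 days (108 − 30 = 78 remain).
July has 31 days (78 − 31 = 47 remain).
August has 31 days (47 − 31 = 16 remain).
16 into September → September 16.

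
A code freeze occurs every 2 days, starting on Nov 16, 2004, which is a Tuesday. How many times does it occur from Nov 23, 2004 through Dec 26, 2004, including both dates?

Occurrences land 2·i days after Nov 16, 2004 for i = 0, 1, 2, …
Nov 23, 2004 is 7 days after the start; 7 ÷ 2 = 3 remainder 1; since the remainder is 1, round up to i = 4. First occurrence in the window: #5 on Nov 24, 2004 (4×2 = 8 days in).
Dec 26, 2004 is 40 days after the start; 40 ÷ 2 = 20 remainder 0. Last occurrence in the window: #21 on Dec 26, 2004.
Occurrences #5 through #21: 17 in total.

17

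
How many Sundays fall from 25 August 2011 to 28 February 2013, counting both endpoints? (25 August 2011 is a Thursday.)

25 August 2011 is a Thursday; the first Sunday on or after it is 28 August 2011 (3 days later).
From 28 August 2011 to 28 February 2013: 125 + 366 + 59 = 550 days (rest of 2011, 2012, to 28 February 2013 in 2013).
550 ÷ 7 = 78 full weeks with remainder 4, so 78 more Sundays after the first → 79.

79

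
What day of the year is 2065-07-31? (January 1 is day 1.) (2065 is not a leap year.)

212

Days in months before July: 31 + 28 + 31 + 30 + 31 + 30 = 181.
Plus 31 days into July → day 212.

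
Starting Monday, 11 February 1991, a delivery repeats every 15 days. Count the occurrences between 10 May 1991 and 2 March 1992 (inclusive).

20

Occurrences land 15·i days after 11 February 1991 for i = 0, 1, 2, …
10 May 1991 is 88 days after the start; 88 ÷ 15 = 5 remainder 13; since the remainder is 13, round up to i = 6. First occurrence in the window: #7 on 12 May 1991 (6×15 = 90 days in).
2 March 1992 is 385 days after the start; 385 ÷ 15 = 25 remainder 10. Last occurrence in the window: #26 on 21 February 1992.
Occurrences #7 through #26: 20 in total.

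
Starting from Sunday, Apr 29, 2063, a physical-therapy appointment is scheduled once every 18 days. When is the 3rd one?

The 3rd occurrence is 2 intervals after the first: 2 × 18 = 36 days after Apr 29, 2063.
Apr has 30 days — 1 day to the end of Apr leaves 35.
May has 31 days (4 left).
4 days into Jun → Jun 4, 2063.

Jun 4, 2063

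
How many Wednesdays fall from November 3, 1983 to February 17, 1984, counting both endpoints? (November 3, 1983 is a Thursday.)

November 3, 1983 is a Thursday; the first Wednesday on or after it is November 9, 1983 (6 days later).
From November 9, 1983 to February 17, 1984: 21 + 31 + 31 + 17 = 100 days (rest of November, December, January, February).
100 ÷ 7 = 14 full weeks with remainder 2, so 14 more Wednesdays after the first → 15.

15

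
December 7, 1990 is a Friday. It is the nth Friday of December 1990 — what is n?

1st

Day 7 falls in week ⌈7/7⌉ of the month.
Days 1–7 hold the 1st Friday, 8–14 the 2nd, 15–21 the 3rd, 22–28 the 4th, 29–31 the 5th.
7 is in the range for the 1st.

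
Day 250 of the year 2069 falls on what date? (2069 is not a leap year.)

7 September 2069

January has 31 days (250 − 31 = 219 remain).
February has 28 days (219 − 28 = 191 remain).
March has 31 days (191 − 31 = 160 remain).
April has 30 days (160 − 30 = 130 remain).
May has 31 days (130 − 31 = 99 remain).
June has 30 days (99 − 30 = 69 remain).
July has 31 days (69 − 31 = 38 remain).
August has 31 days (38 − 31 = 7 remain).
7 into September → September 7.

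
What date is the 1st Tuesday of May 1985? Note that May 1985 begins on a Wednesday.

May 7, 1985

May 1985 begins on a Wednesday, so the first Tuesday is May 7 (6 days later).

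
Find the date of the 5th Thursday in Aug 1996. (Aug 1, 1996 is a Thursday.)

Aug 1996 begins on a Thursday, so the first Thursday is Aug 1.
The 5th Thursday is 4 weeks later: 1 + 28 = 29.

Aug 29, 1996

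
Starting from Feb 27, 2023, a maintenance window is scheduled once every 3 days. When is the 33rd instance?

Jun 3, 2023

The 33rd occurrence is 32 intervals after the first: 32 × 3 = 96 days after Feb 27, 2023.
Feb has 28 days — 1 day to the end of Feb leaves 95.
Mar has 31 days (64 left).
Apr has 30 days (34 left).
May has 31 days (3 left).
3 days into Jun → Jun 3, 2023.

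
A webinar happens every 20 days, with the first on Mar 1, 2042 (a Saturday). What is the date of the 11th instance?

Sep 17, 2042

The 11th occurrence is 10 intervals after the first: 10 × 20 = 200 days after Mar 1, 2042.
Mar has 31 days — 30 days to the end of Mar leaves 170.
Apr has 30 days (140 left).
May has 31 days (109 left).
Jun has 30 days (79 left).
Jul has 31 days (48 left).
Aug has 31 days (17 left).
17 days into Sep → Sep 17, 2042.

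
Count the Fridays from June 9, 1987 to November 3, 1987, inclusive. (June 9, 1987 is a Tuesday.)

June 9, 1987 is a Tuesday; the first Friday on or after it is June 12, 1987 (3 days later).
From June 12, 1987 to November 3, 1987: 18 + 31 + 31 + 30 + 31 + 3 = 144 days (rest of June, July, August, September, October, November).
144 ÷ 7 = 20 full weeks with remainder 4, so 20 more Fridays after the first → 21.

21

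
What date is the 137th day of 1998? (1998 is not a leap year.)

1998-05-17

January has 31 days (137 − 31 = 106 remain).
February has 28 days (106 − 28 = 78 remain).
March has 31 days (78 − 31 = 47 remain).
April has 30 days (47 − 30 = 17 remain).
17 into May → May 17.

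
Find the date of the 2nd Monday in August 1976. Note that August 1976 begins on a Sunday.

August 1976 begins on a Sunday, so the first Monday is August 2 (1 day later).
The 2nd Monday is 1 weeks later: 2 + 7 = 9.

9 August 1976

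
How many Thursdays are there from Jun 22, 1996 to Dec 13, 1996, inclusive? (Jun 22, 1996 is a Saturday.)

Jun 22, 1996 is a Saturday; the first Thursday on or after it is Jun 27, 1996 (5 days later).
From Jun 27, 1996 to Dec 13, 1996: 3 + 31 + 31 + 30 + 31 + 30 + 13 = 169 days (rest of Jun, Jul, Aug, Sep, Oct, Nov, Dec).
169 ÷ 7 = 24 full weeks with remainder 1, so 24 more Thursdays after the first → 25.

25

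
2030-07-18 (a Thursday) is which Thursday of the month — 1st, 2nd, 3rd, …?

3rd

Day 18 falls in week ⌈18/7⌉ of the month.
Days 1–7 hold the 1st Thursday, 8–14 the 2nd, 15–21 the 3rd, 22–28 the 4th, 29–31 the 5th.
18 is in the range for the 3rd.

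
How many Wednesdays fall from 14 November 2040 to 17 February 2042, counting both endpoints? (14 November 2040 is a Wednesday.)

14 November 2040 is a Wednesday; the first Wednesday on or after it is 14 November 2040.
From 14 November 2040 to 17 February 2042: 47 + 365 + 48 = 460 days (rest of 2040, 2041, to 17 February 2042 in 2042).
460 ÷ 7 = 65 full weeks with remainder 5, so 65 more Wednesdays after the first → 66.

66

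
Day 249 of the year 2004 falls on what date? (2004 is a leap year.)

January has 31 days (249 − 31 = 218 remain).
February has 29 days (218 − 29 = 189 remain).
March has 31 days (189 − 31 = 158 remain).
April has 30 days (158 − 30 = 128 remain).
May has 31 days (128 − 31 = 97 remain).
June has 30 days (97 − 30 = 67 remain).
July has 31 days (67 − 31 = 36 remain).
August has 31 days (36 − 31 = 5 remain).
5 into September → September 5.

2004-09-05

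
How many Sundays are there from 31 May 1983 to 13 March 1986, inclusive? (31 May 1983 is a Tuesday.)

145

31 May 1983 is a Tuesday; the first Sunday on or after it is 5 June 1983 (5 days later).
From 5 June 1983 to 13 March 1986: 209 + 366 + 365 + 72 = 1012 days (rest of 1983, 1984, 1985, to 13 March 1986 in 1986).
1012 ÷ 7 = 144 full weeks with remainder 4, so 144 more Sundays after the first → 145.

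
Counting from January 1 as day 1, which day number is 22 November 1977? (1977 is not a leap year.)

Days in months before November: 31 + 28 + 31 + 30 + 31 + 30 + 31 + 31 + 30 + 31 = 304.
Plus 22 days into November → day 326.

326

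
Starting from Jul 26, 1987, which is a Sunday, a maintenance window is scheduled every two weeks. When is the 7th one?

Oct 18, 1987

The 7th occurrence is 6 intervals after the first: 6 × 14 = 84 days after Jul 26, 1987.
Jul has 31 days — 5 days to the end of Jul leaves 79.
Aug has 31 days (48 left).
Sep has 30 days (18 left).
18 days into Oct → Oct 18, 1987.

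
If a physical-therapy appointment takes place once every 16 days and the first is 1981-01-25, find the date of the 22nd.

The 22nd occurrence is 21 intervals after the first: 21 × 16 = 336 days after 1981-01-25.
January has 31 days — 6 days to the end of January leaves 330.
February has 28 days (302 left).
March has 31 days (271 left).
April has 30 days (241 left).
May has 31 days (210 left).
June has 30 days (180 left).
July has 31 days (149 left).
August has 31 days (118 left).
September has 30 days (88 left).
October has 31 days (57 left).
November has 30 days (27 left).
27 days into December → 1981-12-27.

1981-12-27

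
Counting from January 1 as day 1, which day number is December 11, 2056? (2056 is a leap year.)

Days in months before December: 31 + 29 + 31 + 30 + 31 + 30 + 31 + 31 + 30 + 31 + 30 = 335.
Plus 11 days into December → day 346.

346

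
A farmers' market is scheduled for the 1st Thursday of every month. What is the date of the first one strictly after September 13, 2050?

October 6, 2050

September 2050 starts on a Thursday, so its 1st Thursday is September 1, 2050.
That is not after September 13, 2050, so look at October 2050.
October 2050 starts on a Saturday, so its 1st Thursday is October 6, 2050 (5 days in).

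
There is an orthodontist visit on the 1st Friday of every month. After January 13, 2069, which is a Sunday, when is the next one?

January 2069 starts on a Tuesday, so its 1st Friday is January 4, 2069 (3 days in).
That is not after January 13, 2069, so look at February 2069.
February 2069 starts on a Friday, so its 1st Friday is February 1, 2069.

February 1, 2069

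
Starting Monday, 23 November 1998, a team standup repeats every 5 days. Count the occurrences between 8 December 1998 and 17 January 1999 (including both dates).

9

Occurrences land 5·i days after 23 November 1998 for i = 0, 1, 2, …
8 December 1998 is 15 days after the start; 15 ÷ 5 = 3 remainder 0. First occurrence in the window: #4 on 8 December 1998 (3×5 = 15 days in).
17 January 1999 is 55 days after the start; 55 ÷ 5 = 11 remainder 0. Last occurrence in the window: #12 on 17 January 1999.
Occurrences #4 through #12: 9 in total.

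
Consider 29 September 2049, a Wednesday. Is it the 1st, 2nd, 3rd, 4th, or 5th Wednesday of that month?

Day 29 falls in week ⌈29/7⌉ of the month.
Days 1–7 hold the 1st Wednesday, 8–14 the 2nd, 15–21 the 3rd, 22–28 the 4th, 29–31 the 5th.
29 is in the range for the 5th.

5th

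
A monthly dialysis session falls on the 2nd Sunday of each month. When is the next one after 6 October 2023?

8 October 2023

October 2023 starts on a Sunday; its first Sunday is the 1st, so the 2nd Sunday is the 8th — 8 October 2023.
8 October 2023 is after 6 October 2023, so that is the next one.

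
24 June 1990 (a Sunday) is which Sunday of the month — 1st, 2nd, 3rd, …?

4th

Day 24 falls in week ⌈24/7⌉ of the month.
Days 1–7 hold the 1st Sunday, 8–14 the 2nd, 15–21 the 3rd, 22–28 the 4th, 29–31 the 5th.
24 is in the range for the 4th.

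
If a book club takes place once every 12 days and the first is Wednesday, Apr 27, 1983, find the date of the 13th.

The 13th occurrence is 12 intervals after the first: 12 × 12 = 144 days after Apr 27, 1983.
Apr has 30 days — 3 days to the end of Apr leaves 141.
May has 31 days (110 left).
Jun has 30 days (80 left).
Jul has 31 days (49 left).
Aug has 31 days (18 left).
18 days into Sep → Sep 18, 1983.

Sep 18, 1983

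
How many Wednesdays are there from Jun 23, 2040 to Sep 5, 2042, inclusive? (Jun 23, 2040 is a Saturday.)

Jun 23, 2040 is a Saturday; the first Wednesday on or after it is Jun 27, 2040 (4 days later).
From Jun 27, 2040 to Sep 5, 2042: 187 + 365 + 248 = 800 days (rest of 2040, 2041, to Sep 5, 2042 in 2042).
800 ÷ 7 = 114 full weeks with remainder 2, so 114 more Wednesdays after the first → 115.

115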